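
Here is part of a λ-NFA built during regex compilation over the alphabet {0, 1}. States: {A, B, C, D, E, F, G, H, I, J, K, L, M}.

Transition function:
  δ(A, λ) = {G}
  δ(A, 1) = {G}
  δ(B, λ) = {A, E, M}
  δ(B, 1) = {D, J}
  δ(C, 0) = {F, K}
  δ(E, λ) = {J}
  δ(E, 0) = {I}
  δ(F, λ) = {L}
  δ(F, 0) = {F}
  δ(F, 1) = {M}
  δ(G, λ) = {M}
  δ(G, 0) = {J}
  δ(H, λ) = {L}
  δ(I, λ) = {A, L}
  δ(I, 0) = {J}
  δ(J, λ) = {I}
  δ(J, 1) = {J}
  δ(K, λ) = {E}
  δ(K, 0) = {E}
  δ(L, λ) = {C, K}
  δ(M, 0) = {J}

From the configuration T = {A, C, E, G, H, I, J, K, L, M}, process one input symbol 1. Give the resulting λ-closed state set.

A on 1 → {G}.
J on 1 → {J}.
No 1-transition from C, E, G, H, I, K, L, M.
Union after reading 1: {G, J}.
Now take the λ-closure:
From G via λ: add M.
From J via λ: add I.
From I via λ: add A, L.
From L via λ: add C, K.
From K via λ: add E.
No new states can be added; the closed set is {A, C, E, G, I, J, K, L, M}.

{A, C, E, G, I, J, K, L, M}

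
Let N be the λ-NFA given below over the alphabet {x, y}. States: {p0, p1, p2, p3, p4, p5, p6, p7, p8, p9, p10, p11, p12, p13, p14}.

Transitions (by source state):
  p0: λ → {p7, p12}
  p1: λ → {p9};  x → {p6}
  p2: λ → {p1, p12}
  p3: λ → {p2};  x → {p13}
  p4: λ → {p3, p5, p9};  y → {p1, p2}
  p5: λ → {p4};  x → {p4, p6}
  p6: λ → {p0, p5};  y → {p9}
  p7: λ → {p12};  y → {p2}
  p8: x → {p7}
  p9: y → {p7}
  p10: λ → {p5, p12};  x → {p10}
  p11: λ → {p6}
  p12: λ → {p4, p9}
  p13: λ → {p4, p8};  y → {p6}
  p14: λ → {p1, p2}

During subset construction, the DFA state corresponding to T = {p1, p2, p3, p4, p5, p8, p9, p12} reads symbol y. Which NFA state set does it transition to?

p4 on y → {p1, p2}.
p9 on y → {p7}.
No y-transition from p1, p2, p3, p5, p8, p12.
Union after reading y: {p1, p2, p7}.
Now take the λ-closure:
From p1 via λ: add p9.
From p2 via λ: add p12.
From p12 via λ: add p4.
From p4 via λ: add p3, p5.
No new states can be added; the closed set is {p1, p2, p3, p4, p5, p7, p9, p12}.

{p1, p2, p3, p4, p5, p7, p9, p12}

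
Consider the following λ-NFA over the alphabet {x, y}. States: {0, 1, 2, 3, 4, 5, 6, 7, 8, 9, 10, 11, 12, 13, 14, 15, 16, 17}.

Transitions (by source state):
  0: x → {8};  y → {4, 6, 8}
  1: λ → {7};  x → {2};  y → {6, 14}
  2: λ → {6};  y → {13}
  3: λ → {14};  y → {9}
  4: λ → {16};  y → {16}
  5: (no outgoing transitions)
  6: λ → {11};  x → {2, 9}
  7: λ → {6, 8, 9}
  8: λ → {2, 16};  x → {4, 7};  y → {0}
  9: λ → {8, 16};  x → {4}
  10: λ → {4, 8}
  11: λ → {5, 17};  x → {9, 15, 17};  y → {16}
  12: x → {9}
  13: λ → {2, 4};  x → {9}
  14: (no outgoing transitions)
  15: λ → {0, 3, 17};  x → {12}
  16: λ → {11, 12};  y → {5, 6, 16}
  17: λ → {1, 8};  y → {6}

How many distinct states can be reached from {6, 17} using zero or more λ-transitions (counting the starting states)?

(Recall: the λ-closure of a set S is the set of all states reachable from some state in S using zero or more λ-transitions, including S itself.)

11

Start with {6, 17}.
From 6 via λ: add 11.
From 17 via λ: add 1, 8.
From 1 via λ: add 7.
From 8 via λ: add 2, 16.
From 11 via λ: add 5.
From 7 via λ: add 9.
From 16 via λ: add 12.
λ-closure = {1, 2, 5, 6, 7, 8, 9, 11, 12, 16, 17}, which has 11 states.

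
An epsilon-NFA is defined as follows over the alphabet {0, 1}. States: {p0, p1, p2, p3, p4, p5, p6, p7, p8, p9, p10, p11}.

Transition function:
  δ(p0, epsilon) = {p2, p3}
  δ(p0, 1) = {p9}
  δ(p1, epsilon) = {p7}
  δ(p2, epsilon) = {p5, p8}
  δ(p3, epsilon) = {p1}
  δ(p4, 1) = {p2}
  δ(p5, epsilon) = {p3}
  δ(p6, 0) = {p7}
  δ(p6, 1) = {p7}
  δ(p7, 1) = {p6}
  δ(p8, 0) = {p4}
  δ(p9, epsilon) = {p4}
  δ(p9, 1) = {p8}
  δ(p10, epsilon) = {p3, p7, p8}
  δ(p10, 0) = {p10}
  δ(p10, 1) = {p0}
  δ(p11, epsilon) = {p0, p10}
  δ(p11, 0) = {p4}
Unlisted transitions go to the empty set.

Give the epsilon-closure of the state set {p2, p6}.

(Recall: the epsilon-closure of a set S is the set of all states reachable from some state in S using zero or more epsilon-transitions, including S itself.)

Start with {p2, p6}.
From p2 via epsilon: add p5, p8.
From p5 via epsilon: add p3.
From p3 via epsilon: add p1.
From p1 via epsilon: add p7.
No new states can be added; the closed set is {p1, p2, p3, p5, p6, p7, p8}.

{p1, p2, p3, p5, p6, p7, p8}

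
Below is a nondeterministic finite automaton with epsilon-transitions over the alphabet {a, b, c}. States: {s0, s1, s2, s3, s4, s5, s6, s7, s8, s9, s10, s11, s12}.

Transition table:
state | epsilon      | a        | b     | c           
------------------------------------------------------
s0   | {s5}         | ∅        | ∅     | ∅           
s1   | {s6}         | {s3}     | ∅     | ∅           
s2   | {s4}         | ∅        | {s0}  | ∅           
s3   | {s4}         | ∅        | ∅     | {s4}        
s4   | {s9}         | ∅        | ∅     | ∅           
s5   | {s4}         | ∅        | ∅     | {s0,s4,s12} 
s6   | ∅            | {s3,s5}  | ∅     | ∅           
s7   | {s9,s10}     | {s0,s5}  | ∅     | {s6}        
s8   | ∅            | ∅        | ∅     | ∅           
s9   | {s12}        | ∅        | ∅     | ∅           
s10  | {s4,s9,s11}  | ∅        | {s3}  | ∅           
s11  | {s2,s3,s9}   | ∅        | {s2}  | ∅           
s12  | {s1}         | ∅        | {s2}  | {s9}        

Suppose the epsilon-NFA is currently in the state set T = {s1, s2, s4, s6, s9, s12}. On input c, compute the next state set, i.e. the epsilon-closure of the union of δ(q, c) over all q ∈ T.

{s1, s6, s9, s12}

s12 on c → {s9}.
No c-transition from s1, s2, s4, s6, s9.
Union after reading c: {s9}.
Now take the epsilon-closure:
From s9 via epsilon: add s12.
From s12 via epsilon: add s1.
From s1 via epsilon: add s6.
No new states can be added; the closed set is {s1, s6, s9, s12}.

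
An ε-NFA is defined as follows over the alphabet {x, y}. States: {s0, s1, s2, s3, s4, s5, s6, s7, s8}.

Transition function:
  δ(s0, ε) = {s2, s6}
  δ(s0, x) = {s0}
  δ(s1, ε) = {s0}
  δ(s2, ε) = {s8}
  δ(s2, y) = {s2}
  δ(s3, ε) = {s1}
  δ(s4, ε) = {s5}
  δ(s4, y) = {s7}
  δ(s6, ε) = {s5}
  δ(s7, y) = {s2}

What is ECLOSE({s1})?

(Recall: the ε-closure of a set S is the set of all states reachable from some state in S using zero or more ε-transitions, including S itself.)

Start with {s1}.
From s1 via ε: add s0.
From s0 via ε: add s2, s6.
From s2 via ε: add s8.
From s6 via ε: add s5.
No new states can be added; the closed set is {s0, s1, s2, s5, s6, s8}.

{s0, s1, s2, s5, s6, s8}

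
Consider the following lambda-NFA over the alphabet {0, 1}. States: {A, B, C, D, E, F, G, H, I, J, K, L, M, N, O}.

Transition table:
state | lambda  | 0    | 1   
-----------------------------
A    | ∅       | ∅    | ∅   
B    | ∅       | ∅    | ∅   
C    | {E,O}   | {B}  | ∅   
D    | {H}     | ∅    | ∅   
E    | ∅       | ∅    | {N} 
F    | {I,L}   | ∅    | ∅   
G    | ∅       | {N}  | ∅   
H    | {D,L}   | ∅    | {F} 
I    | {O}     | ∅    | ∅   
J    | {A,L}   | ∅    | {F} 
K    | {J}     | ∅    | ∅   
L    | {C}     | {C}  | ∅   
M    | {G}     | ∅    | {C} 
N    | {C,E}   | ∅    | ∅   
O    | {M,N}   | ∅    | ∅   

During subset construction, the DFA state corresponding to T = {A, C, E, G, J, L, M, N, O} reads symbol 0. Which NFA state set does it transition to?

C on 0 → {B}.
G on 0 → {N}.
L on 0 → {C}.
No 0-transition from A, E, J, M, N, O.
Union after reading 0: {B, C, N}.
Now take the lambda-closure:
From C via lambda: add E, O.
From O via lambda: add M.
From M via lambda: add G.
No new states can be added; the closed set is {B, C, E, G, M, N, O}.

{B, C, E, G, M, N, O}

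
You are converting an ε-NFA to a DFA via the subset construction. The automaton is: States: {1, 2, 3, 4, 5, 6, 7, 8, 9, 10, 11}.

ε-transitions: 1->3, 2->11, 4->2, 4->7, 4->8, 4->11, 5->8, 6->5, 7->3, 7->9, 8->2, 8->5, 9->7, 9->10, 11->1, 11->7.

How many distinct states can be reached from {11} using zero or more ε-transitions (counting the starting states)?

6

Start with {11}.
From 11 via ε: add 1, 7.
From 1 via ε: add 3.
From 7 via ε: add 9.
From 9 via ε: add 10.
ε-closure = {1, 3, 7, 9, 10, 11}, which has 6 states.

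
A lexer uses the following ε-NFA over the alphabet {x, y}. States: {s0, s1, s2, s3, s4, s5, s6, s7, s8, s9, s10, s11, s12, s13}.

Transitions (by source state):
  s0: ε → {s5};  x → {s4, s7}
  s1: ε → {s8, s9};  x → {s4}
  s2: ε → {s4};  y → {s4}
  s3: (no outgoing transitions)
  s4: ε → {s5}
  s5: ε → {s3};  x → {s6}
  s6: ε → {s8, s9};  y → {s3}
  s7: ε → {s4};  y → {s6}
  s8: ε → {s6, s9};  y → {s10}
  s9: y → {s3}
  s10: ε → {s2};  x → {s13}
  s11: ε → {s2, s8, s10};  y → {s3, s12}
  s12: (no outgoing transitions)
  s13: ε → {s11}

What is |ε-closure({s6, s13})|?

Start with {s6, s13}.
From s6 via ε: add s8, s9.
From s13 via ε: add s11.
From s11 via ε: add s2, s10.
From s2 via ε: add s4.
From s4 via ε: add s5.
From s5 via ε: add s3.
ε-closure = {s2, s3, s4, s5, s6, s8, s9, s10, s11, s13}, which has 10 states.

10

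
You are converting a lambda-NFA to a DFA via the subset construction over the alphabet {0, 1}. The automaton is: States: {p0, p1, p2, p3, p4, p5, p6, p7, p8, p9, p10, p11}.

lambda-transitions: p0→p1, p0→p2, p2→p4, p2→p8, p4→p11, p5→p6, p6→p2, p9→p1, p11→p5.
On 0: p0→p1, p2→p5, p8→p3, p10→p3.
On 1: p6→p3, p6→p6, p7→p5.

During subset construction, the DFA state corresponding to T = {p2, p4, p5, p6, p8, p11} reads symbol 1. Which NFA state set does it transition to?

{p2, p3, p4, p5, p6, p8, p11}

p6 on 1 → {p3, p6}.
No 1-transition from p2, p4, p5, p8, p11.
Union after reading 1: {p3, p6}.
Now take the lambda-closure:
From p6 via lambda: add p2.
From p2 via lambda: add p4, p8.
From p4 via lambda: add p11.
From p11 via lambda: add p5.
No new states can be added; the closed set is {p2, p3, p4, p5, p6, p8, p11}.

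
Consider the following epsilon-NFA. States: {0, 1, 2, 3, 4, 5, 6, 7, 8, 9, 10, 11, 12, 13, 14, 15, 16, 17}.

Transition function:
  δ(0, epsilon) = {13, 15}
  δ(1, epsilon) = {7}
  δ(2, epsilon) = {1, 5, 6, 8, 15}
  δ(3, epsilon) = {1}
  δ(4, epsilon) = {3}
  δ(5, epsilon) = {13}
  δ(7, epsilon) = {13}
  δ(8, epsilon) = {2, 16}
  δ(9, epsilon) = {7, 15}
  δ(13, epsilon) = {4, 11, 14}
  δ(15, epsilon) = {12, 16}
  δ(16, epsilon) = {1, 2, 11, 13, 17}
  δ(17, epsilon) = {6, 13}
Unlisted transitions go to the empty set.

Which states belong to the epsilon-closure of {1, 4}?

Start with {1, 4}.
From 1 via epsilon: add 7.
From 4 via epsilon: add 3.
From 7 via epsilon: add 13.
From 13 via epsilon: add 11, 14.
No new states can be added; the closed set is {1, 3, 4, 7, 11, 13, 14}.

{1, 3, 4, 7, 11, 13, 14}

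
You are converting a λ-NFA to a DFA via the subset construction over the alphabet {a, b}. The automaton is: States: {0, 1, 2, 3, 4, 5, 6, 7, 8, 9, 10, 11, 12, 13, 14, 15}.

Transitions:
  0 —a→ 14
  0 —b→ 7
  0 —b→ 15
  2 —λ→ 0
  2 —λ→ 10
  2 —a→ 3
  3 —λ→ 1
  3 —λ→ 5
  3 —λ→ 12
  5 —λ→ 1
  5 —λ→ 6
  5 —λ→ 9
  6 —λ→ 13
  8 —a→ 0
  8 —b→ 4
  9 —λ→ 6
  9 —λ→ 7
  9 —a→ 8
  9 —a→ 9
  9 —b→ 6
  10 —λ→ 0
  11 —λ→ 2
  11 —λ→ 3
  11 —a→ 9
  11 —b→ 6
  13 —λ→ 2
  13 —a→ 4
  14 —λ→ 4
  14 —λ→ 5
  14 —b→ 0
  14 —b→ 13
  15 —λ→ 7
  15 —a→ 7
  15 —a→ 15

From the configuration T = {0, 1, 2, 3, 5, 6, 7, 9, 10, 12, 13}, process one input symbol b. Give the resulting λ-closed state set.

0 on b → {7, 15}.
9 on b → {6}.
No b-transition from 1, 2, 3, 5, 6, 7, 10, 12, 13.
Union after reading b: {6, 7, 15}.
Now take the λ-closure:
From 6 via λ: add 13.
From 13 via λ: add 2.
From 2 via λ: add 0, 10.
No new states can be added; the closed set is {0, 2, 6, 7, 10, 13, 15}.

{0, 2, 6, 7, 10, 13, 15}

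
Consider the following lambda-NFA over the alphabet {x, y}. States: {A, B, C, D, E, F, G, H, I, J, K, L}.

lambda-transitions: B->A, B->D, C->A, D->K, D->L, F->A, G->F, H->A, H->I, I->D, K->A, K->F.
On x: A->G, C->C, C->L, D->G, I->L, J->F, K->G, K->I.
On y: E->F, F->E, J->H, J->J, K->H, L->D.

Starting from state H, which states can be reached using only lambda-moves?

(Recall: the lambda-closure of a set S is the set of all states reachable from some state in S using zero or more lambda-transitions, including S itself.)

Start with {H}.
From H via lambda: add A, I.
From I via lambda: add D.
From D via lambda: add K, L.
From K via lambda: add F.
No new states can be added; the closed set is {A, D, F, H, I, K, L}.

{A, D, F, H, I, K, L}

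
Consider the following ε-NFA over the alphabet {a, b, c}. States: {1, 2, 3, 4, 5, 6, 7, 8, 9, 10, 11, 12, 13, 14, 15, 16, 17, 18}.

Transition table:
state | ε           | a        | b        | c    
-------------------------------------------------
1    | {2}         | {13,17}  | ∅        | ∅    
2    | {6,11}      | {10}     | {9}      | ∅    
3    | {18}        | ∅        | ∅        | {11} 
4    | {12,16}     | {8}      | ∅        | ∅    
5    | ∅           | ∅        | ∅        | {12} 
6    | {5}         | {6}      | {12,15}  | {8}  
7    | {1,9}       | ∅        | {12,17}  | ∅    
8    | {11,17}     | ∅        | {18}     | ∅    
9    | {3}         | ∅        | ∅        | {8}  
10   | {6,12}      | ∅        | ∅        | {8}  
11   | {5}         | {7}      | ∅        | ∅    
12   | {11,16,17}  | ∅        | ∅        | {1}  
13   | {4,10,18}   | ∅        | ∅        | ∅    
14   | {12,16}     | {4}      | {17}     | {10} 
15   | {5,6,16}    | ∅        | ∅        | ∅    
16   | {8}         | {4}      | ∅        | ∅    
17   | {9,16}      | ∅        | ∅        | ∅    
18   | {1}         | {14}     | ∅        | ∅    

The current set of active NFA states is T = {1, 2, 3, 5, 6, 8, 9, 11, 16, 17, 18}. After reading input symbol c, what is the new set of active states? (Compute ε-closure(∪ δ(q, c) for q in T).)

{1, 2, 3, 5, 6, 8, 9, 11, 12, 16, 17, 18}

3 on c → {11}.
5 on c → {12}.
6 on c → {8}.
9 on c → {8}.
No c-transition from 1, 2, 8, 11, 16, 17, 18.
Union after reading c: {8, 11, 12}.
Now take the ε-closure:
From 8 via ε: add 17.
From 11 via ε: add 5.
From 12 via ε: add 16.
From 17 via ε: add 9.
From 9 via ε: add 3.
From 3 via ε: add 18.
From 18 via ε: add 1.
From 1 via ε: add 2.
From 2 via ε: add 6.
No new states can be added; the closed set is {1, 2, 3, 5, 6, 8, 9, 11, 12, 16, 17, 18}.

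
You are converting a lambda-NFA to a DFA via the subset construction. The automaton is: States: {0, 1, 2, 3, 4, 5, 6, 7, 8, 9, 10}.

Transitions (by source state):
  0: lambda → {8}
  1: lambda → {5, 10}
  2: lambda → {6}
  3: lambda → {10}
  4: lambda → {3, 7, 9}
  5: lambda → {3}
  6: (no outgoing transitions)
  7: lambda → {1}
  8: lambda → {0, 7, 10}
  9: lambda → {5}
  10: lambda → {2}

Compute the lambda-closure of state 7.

{1, 2, 3, 5, 6, 7, 10}

Start with {7}.
From 7 via lambda: add 1.
From 1 via lambda: add 5, 10.
From 5 via lambda: add 3.
From 10 via lambda: add 2.
From 2 via lambda: add 6.
No new states can be added; the closed set is {1, 2, 3, 5, 6, 7, 10}.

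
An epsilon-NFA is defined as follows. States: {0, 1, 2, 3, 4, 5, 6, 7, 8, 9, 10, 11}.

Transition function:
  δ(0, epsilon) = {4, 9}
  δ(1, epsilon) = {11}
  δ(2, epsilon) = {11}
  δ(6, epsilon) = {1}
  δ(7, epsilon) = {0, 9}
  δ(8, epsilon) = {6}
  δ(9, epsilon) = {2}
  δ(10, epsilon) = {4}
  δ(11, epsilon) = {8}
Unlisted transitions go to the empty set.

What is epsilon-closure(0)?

{0, 1, 2, 4, 6, 8, 9, 11}

Start with {0}.
From 0 via epsilon: add 4, 9.
From 9 via epsilon: add 2.
From 2 via epsilon: add 11.
From 11 via epsilon: add 8.
From 8 via epsilon: add 6.
From 6 via epsilon: add 1.
No new states can be added; the closed set is {0, 1, 2, 4, 6, 8, 9, 11}.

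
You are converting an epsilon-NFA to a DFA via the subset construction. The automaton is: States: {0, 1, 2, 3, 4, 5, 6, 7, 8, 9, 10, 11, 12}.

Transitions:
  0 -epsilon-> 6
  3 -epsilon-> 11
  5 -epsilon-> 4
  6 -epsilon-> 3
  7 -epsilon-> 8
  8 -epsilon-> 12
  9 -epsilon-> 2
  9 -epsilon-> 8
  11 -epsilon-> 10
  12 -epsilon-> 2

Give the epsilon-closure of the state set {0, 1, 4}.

Start with {0, 1, 4}.
From 0 via epsilon: add 6.
From 6 via epsilon: add 3.
From 3 via epsilon: add 11.
From 11 via epsilon: add 10.
No new states can be added; the closed set is {0, 1, 3, 4, 6, 10, 11}.

{0, 1, 3, 4, 6, 10, 11}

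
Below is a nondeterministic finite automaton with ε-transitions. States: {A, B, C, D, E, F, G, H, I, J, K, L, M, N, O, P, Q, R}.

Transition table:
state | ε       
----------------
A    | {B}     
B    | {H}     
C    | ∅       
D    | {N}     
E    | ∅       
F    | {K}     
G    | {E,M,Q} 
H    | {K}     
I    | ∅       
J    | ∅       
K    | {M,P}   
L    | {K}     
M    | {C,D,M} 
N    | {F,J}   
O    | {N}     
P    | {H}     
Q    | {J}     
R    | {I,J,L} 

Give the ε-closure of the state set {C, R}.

Start with {C, R}.
From R via ε: add I, J, L.
From L via ε: add K.
From K via ε: add M, P.
From M via ε: add D.
From P via ε: add H.
From D via ε: add N.
From N via ε: add F.
No new states can be added; the closed set is {C, D, F, H, I, J, K, L, M, N, P, R}.

{C, D, F, H, I, J, K, L, M, N, P, R}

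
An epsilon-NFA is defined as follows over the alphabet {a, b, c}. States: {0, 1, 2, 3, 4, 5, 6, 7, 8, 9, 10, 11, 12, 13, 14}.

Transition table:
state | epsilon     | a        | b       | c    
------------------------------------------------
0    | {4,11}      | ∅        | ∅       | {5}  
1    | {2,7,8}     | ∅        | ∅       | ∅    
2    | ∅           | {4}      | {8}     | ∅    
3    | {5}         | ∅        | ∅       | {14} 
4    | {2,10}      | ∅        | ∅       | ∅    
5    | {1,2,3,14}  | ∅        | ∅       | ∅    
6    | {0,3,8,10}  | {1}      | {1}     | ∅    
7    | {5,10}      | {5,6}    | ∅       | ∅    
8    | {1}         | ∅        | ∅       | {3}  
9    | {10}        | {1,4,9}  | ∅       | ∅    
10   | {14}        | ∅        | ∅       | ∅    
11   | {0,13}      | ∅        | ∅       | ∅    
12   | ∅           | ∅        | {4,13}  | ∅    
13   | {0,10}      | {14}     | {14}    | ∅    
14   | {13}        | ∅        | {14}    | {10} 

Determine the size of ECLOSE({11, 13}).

7

Start with {11, 13}.
From 11 via epsilon: add 0.
From 13 via epsilon: add 10.
From 0 via epsilon: add 4.
From 10 via epsilon: add 14.
From 4 via epsilon: add 2.
epsilon-closure = {0, 2, 4, 10, 11, 13, 14}, which has 7 states.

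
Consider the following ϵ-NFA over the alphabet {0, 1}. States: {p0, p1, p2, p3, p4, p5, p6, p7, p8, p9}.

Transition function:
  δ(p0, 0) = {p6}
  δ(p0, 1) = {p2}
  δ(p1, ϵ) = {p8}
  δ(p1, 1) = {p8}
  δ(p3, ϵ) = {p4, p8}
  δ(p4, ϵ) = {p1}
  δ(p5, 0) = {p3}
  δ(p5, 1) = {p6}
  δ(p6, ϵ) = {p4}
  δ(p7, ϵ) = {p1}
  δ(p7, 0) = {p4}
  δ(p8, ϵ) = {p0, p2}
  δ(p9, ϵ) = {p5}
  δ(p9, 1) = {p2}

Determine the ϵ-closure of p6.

{p0, p1, p2, p4, p6, p8}

Start with {p6}.
From p6 via ϵ: add p4.
From p4 via ϵ: add p1.
From p1 via ϵ: add p8.
From p8 via ϵ: add p0, p2.
No new states can be added; the closed set is {p0, p1, p2, p4, p6, p8}.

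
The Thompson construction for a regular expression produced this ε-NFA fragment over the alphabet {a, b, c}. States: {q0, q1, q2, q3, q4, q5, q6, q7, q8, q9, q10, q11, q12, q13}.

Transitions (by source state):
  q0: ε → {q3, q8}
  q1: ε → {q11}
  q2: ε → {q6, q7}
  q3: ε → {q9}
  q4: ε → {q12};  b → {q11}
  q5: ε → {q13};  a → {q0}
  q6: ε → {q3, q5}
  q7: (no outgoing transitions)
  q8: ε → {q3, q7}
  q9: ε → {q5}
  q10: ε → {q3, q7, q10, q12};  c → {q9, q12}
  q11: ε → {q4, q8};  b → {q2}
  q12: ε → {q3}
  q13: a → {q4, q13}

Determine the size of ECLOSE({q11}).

Start with {q11}.
From q11 via ε: add q4, q8.
From q4 via ε: add q12.
From q8 via ε: add q3, q7.
From q3 via ε: add q9.
From q9 via ε: add q5.
From q5 via ε: add q13.
ε-closure = {q3, q4, q5, q7, q8, q9, q11, q12, q13}, which has 9 states.

9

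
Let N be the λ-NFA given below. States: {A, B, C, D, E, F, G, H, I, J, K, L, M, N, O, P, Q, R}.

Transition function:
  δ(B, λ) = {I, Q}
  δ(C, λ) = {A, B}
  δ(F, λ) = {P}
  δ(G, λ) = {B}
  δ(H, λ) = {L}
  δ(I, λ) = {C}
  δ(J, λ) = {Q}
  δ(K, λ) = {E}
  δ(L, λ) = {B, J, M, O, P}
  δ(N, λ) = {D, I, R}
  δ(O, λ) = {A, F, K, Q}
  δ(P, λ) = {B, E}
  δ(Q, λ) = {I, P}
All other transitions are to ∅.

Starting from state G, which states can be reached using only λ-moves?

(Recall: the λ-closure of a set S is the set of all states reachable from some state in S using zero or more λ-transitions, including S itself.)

Start with {G}.
From G via λ: add B.
From B via λ: add I, Q.
From I via λ: add C.
From Q via λ: add P.
From C via λ: add A.
From P via λ: add E.
No new states can be added; the closed set is {A, B, C, E, G, I, P, Q}.

{A, B, C, E, G, I, P, Q}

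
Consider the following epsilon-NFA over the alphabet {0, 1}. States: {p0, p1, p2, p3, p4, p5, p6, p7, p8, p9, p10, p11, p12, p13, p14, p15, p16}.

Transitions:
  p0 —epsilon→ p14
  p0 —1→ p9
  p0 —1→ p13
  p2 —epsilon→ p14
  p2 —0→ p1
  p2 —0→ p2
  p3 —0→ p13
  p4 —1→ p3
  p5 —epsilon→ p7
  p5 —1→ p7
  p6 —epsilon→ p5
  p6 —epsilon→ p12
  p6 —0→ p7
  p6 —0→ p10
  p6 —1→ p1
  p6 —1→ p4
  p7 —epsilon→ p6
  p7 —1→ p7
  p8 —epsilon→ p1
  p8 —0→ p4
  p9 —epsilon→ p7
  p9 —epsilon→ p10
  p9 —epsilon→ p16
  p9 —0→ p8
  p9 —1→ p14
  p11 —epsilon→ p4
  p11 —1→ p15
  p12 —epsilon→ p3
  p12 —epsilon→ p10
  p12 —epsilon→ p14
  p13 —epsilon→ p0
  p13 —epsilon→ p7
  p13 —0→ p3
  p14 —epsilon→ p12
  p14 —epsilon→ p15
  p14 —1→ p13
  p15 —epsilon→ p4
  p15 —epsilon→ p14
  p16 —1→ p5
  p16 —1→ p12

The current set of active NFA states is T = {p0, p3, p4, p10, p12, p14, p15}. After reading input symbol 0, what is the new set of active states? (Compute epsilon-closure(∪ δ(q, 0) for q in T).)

p3 on 0 → {p13}.
No 0-transition from p0, p4, p10, p12, p14, p15.
Union after reading 0: {p13}.
Now take the epsilon-closure:
From p13 via epsilon: add p0, p7.
From p0 via epsilon: add p14.
From p7 via epsilon: add p6.
From p6 via epsilon: add p5, p12.
From p14 via epsilon: add p15.
From p12 via epsilon: add p3, p10.
From p15 via epsilon: add p4.
No new states can be added; the closed set is {p0, p3, p4, p5, p6, p7, p10, p12, p13, p14, p15}.

{p0, p3, p4, p5, p6, p7, p10, p12, p13, p14, p15}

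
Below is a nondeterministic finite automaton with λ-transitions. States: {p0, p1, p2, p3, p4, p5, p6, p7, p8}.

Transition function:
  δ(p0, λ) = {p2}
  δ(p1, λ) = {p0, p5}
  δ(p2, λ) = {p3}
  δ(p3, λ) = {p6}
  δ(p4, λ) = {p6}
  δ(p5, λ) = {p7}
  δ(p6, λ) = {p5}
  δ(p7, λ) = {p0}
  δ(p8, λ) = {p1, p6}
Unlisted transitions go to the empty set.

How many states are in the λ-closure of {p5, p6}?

Start with {p5, p6}.
From p5 via λ: add p7.
From p7 via λ: add p0.
From p0 via λ: add p2.
From p2 via λ: add p3.
λ-closure = {p0, p2, p3, p5, p6, p7}, which has 6 states.

6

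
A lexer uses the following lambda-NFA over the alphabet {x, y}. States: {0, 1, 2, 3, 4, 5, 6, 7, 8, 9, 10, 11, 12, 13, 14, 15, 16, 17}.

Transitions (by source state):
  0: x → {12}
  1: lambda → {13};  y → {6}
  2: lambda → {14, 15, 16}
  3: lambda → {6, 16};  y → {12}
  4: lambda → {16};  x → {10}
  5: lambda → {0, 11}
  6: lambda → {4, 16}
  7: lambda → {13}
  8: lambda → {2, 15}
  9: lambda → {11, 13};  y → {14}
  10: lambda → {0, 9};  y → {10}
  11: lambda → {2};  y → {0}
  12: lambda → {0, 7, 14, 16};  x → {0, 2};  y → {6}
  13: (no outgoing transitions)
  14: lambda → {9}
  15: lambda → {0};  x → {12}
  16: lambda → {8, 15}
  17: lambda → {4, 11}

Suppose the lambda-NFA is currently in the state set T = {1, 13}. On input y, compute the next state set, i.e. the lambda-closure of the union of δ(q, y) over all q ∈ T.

{0, 2, 4, 6, 8, 9, 11, 13, 14, 15, 16}

1 on y → {6}.
No y-transition from 13.
Union after reading y: {6}.
Now take the lambda-closure:
From 6 via lambda: add 4, 16.
From 16 via lambda: add 8, 15.
From 8 via lambda: add 2.
From 15 via lambda: add 0.
From 2 via lambda: add 14.
From 14 via lambda: add 9.
From 9 via lambda: add 11, 13.
No new states can be added; the closed set is {0, 2, 4, 6, 8, 9, 11, 13, 14, 15, 16}.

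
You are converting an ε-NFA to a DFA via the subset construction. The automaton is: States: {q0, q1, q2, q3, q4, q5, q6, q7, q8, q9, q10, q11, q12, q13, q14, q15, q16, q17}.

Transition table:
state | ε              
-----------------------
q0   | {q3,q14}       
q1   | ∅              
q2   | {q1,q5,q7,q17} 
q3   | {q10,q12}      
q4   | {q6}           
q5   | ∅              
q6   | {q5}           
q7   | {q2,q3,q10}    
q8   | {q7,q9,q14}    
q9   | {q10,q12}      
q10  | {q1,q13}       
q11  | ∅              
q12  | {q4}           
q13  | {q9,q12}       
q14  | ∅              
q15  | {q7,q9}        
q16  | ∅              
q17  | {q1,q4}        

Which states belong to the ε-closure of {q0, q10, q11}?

Start with {q0, q10, q11}.
From q0 via ε: add q3, q14.
From q10 via ε: add q1, q13.
From q3 via ε: add q12.
From q13 via ε: add q9.
From q12 via ε: add q4.
From q4 via ε: add q6.
From q6 via ε: add q5.
No new states can be added; the closed set is {q0, q1, q3, q4, q5, q6, q9, q10, q11, q12, q13, q14}.

{q0, q1, q3, q4, q5, q6, q9, q10, q11, q12, q13, q14}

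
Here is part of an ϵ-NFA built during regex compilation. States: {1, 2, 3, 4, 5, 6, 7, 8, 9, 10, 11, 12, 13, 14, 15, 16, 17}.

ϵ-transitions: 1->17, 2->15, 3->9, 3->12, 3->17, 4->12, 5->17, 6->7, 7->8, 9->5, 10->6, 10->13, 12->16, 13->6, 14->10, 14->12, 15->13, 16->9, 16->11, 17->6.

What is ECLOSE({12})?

Start with {12}.
From 12 via ϵ: add 16.
From 16 via ϵ: add 9, 11.
From 9 via ϵ: add 5.
From 5 via ϵ: add 17.
From 17 via ϵ: add 6.
From 6 via ϵ: add 7.
From 7 via ϵ: add 8.
No new states can be added; the closed set is {5, 6, 7, 8, 9, 11, 12, 16, 17}.

{5, 6, 7, 8, 9, 11, 12, 16, 17}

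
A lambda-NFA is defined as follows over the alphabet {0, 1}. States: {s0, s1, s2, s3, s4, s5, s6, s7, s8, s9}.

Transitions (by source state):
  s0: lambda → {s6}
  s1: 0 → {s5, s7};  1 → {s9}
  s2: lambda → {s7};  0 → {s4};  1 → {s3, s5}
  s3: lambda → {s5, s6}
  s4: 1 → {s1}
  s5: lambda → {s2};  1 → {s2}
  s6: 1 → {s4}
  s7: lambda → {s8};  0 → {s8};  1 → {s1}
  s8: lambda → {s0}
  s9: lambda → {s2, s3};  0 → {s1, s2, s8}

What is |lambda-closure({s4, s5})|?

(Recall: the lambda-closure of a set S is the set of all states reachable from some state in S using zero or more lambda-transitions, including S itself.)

7

Start with {s4, s5}.
From s5 via lambda: add s2.
From s2 via lambda: add s7.
From s7 via lambda: add s8.
From s8 via lambda: add s0.
From s0 via lambda: add s6.
lambda-closure = {s0, s2, s4, s5, s6, s7, s8}, which has 7 states.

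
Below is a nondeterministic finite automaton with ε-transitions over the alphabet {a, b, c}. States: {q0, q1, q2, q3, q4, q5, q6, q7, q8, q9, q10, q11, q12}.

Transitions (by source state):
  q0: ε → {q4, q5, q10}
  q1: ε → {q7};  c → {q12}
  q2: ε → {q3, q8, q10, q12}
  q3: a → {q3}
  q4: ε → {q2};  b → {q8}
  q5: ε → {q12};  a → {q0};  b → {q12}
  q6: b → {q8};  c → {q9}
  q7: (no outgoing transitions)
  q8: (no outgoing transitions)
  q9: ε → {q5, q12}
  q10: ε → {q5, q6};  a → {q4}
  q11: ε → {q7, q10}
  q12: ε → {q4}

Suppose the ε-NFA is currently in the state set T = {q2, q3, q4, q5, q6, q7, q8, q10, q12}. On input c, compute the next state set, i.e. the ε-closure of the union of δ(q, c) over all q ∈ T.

{q2, q3, q4, q5, q6, q8, q9, q10, q12}

q6 on c → {q9}.
No c-transition from q2, q3, q4, q5, q7, q8, q10, q12.
Union after reading c: {q9}.
Now take the ε-closure:
From q9 via ε: add q5, q12.
From q12 via ε: add q4.
From q4 via ε: add q2.
From q2 via ε: add q3, q8, q10.
From q10 via ε: add q6.
No new states can be added; the closed set is {q2, q3, q4, q5, q6, q8, q9, q10, q12}.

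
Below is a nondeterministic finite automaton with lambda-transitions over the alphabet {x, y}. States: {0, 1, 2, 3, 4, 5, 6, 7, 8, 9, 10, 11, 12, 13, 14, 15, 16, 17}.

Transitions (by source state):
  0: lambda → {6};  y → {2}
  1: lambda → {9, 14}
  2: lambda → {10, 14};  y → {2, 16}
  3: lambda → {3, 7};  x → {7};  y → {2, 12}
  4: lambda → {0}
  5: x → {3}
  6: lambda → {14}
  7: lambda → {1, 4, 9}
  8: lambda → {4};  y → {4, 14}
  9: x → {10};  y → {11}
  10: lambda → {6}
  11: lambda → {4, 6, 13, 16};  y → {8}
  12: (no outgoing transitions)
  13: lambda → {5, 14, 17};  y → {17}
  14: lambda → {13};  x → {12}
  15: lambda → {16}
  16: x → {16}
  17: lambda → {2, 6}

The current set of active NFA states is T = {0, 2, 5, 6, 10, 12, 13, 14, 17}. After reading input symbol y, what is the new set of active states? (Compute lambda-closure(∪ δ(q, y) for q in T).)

0 on y → {2}.
2 on y → {2, 16}.
13 on y → {17}.
No y-transition from 5, 6, 10, 12, 14, 17.
Union after reading y: {2, 16, 17}.
Now take the lambda-closure:
From 2 via lambda: add 10, 14.
From 17 via lambda: add 6.
From 14 via lambda: add 13.
From 13 via lambda: add 5.
No new states can be added; the closed set is {2, 5, 6, 10, 13, 14, 16, 17}.

{2, 5, 6, 10, 13, 14, 16, 17}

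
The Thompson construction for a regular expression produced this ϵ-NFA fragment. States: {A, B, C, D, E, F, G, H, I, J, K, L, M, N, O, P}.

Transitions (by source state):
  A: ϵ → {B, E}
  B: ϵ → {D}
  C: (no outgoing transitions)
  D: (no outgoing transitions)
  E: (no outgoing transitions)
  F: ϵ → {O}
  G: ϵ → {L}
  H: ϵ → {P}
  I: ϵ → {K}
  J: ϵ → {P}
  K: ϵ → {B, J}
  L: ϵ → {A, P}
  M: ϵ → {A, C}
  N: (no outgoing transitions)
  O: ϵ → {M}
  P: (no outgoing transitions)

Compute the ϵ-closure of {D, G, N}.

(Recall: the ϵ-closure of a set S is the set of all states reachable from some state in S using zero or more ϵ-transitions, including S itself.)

Start with {D, G, N}.
From G via ϵ: add L.
From L via ϵ: add A, P.
From A via ϵ: add B, E.
No new states can be added; the closed set is {A, B, D, E, G, L, N, P}.

{A, B, D, E, G, L, N, P}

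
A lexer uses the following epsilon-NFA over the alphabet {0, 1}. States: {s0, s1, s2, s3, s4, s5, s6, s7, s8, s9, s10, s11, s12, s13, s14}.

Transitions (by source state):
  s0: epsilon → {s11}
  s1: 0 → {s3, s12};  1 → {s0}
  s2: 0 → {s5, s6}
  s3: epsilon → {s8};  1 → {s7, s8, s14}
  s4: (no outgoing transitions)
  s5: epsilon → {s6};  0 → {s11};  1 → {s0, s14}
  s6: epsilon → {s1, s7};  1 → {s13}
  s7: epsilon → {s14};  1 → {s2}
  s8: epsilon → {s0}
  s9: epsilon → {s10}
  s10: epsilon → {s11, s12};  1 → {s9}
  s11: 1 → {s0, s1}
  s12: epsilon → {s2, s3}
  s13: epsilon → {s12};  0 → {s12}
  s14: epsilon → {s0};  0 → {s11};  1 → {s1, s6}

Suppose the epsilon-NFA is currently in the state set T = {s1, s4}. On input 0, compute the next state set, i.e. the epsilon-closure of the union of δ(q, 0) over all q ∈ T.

{s0, s2, s3, s8, s11, s12}

s1 on 0 → {s3, s12}.
No 0-transition from s4.
Union after reading 0: {s3, s12}.
Now take the epsilon-closure:
From s3 via epsilon: add s8.
From s12 via epsilon: add s2.
From s8 via epsilon: add s0.
From s0 via epsilon: add s11.
No new states can be added; the closed set is {s0, s2, s3, s8, s11, s12}.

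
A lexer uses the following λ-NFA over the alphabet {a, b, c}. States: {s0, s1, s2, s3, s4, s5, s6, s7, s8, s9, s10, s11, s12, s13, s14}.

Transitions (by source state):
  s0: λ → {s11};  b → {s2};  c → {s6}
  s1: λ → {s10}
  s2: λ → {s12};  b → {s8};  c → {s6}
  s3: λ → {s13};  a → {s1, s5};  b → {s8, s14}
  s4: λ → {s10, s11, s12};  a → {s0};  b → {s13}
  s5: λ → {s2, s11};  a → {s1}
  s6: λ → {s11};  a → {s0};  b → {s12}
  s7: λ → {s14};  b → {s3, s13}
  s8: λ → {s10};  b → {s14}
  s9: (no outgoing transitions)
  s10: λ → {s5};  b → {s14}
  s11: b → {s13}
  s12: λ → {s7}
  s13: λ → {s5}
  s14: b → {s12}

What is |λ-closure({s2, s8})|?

Start with {s2, s8}.
From s2 via λ: add s12.
From s8 via λ: add s10.
From s10 via λ: add s5.
From s12 via λ: add s7.
From s5 via λ: add s11.
From s7 via λ: add s14.
λ-closure = {s2, s5, s7, s8, s10, s11, s12, s14}, which has 8 states.

8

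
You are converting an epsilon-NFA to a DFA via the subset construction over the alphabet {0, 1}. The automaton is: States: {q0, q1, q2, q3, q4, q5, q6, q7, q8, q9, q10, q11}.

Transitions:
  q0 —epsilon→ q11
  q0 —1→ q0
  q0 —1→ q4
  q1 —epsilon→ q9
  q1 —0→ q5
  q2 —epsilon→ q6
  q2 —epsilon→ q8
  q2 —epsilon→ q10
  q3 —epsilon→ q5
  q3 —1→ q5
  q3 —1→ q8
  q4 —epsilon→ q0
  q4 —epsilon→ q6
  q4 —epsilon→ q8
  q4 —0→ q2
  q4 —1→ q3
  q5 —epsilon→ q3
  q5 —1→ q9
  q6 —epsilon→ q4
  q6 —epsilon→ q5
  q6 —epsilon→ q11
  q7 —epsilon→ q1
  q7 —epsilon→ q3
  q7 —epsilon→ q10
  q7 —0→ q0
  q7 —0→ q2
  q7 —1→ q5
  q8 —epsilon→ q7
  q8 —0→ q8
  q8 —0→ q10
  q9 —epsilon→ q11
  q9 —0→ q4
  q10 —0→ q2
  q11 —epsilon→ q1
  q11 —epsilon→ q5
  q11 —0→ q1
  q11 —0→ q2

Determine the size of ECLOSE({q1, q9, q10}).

6

Start with {q1, q9, q10}.
From q9 via epsilon: add q11.
From q11 via epsilon: add q5.
From q5 via epsilon: add q3.
epsilon-closure = {q1, q3, q5, q9, q10, q11}, which has 6 states.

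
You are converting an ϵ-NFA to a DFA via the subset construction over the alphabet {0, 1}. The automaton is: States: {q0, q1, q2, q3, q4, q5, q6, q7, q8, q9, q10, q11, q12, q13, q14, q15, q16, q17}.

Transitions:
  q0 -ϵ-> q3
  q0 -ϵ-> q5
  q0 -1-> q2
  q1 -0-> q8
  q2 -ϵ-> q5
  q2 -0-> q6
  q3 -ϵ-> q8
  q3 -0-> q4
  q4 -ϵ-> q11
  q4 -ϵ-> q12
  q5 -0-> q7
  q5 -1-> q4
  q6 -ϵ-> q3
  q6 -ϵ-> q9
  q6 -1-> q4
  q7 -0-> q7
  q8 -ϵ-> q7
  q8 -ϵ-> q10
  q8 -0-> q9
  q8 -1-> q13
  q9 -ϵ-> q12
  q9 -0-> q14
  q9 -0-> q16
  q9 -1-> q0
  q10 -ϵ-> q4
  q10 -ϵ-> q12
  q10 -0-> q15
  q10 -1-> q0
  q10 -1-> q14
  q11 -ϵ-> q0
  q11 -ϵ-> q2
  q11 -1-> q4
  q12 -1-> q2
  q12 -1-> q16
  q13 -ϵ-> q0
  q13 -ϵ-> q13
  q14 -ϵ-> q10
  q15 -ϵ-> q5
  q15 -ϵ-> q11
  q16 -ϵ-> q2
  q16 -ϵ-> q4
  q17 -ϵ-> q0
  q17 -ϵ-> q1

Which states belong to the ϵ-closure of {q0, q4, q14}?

Start with {q0, q4, q14}.
From q0 via ϵ: add q3, q5.
From q4 via ϵ: add q11, q12.
From q14 via ϵ: add q10.
From q3 via ϵ: add q8.
From q11 via ϵ: add q2.
From q8 via ϵ: add q7.
No new states can be added; the closed set is {q0, q2, q3, q4, q5, q7, q8, q10, q11, q12, q14}.

{q0, q2, q3, q4, q5, q7, q8, q10, q11, q12, q14}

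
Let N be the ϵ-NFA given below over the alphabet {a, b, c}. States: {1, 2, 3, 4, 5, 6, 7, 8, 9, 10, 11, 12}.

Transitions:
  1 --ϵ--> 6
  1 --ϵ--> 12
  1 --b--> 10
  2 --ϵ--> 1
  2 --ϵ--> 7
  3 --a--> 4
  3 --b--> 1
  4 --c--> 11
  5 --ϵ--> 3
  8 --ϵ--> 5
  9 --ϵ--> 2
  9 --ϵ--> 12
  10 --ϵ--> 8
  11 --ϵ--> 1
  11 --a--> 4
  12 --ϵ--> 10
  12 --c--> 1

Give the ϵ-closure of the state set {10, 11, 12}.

{1, 3, 5, 6, 8, 10, 11, 12}

Start with {10, 11, 12}.
From 10 via ϵ: add 8.
From 11 via ϵ: add 1.
From 1 via ϵ: add 6.
From 8 via ϵ: add 5.
From 5 via ϵ: add 3.
No new states can be added; the closed set is {1, 3, 5, 6, 8, 10, 11, 12}.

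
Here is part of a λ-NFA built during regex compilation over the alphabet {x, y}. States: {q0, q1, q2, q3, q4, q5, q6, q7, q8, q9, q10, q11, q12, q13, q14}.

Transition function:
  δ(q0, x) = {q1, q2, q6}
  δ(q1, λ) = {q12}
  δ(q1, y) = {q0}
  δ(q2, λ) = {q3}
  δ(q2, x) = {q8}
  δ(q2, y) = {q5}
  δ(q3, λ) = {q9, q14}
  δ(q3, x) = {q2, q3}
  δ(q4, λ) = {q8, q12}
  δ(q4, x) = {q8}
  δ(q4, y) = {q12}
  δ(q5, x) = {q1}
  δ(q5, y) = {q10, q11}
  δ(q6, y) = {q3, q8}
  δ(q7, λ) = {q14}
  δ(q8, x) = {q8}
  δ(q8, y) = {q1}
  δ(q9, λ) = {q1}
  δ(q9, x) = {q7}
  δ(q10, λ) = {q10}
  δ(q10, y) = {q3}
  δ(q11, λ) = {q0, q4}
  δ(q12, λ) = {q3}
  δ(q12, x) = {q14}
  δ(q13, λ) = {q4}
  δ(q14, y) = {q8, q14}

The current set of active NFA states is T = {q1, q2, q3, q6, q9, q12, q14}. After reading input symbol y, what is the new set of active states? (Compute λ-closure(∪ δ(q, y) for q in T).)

{q0, q1, q3, q5, q8, q9, q12, q14}

q1 on y → {q0}.
q2 on y → {q5}.
q6 on y → {q3, q8}.
q14 on y → {q8, q14}.
No y-transition from q3, q9, q12.
Union after reading y: {q0, q3, q5, q8, q14}.
Now take the λ-closure:
From q3 via λ: add q9.
From q9 via λ: add q1.
From q1 via λ: add q12.
No new states can be added; the closed set is {q0, q1, q3, q5, q8, q9, q12, q14}.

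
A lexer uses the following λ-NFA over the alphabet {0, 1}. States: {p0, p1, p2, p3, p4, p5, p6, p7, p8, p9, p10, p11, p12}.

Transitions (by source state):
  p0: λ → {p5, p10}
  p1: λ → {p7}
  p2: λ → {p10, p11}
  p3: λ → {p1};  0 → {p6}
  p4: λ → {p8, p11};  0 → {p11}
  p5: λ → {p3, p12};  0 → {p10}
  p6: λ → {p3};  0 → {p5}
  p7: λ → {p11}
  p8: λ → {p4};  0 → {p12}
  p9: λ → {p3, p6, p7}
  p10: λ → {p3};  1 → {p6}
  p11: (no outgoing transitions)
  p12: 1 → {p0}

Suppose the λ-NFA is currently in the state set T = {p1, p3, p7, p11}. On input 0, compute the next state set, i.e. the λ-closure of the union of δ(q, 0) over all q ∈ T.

p3 on 0 → {p6}.
No 0-transition from p1, p7, p11.
Union after reading 0: {p6}.
Now take the λ-closure:
From p6 via λ: add p3.
From p3 via λ: add p1.
From p1 via λ: add p7.
From p7 via λ: add p11.
No new states can be added; the closed set is {p1, p3, p6, p7, p11}.

{p1, p3, p6, p7, p11}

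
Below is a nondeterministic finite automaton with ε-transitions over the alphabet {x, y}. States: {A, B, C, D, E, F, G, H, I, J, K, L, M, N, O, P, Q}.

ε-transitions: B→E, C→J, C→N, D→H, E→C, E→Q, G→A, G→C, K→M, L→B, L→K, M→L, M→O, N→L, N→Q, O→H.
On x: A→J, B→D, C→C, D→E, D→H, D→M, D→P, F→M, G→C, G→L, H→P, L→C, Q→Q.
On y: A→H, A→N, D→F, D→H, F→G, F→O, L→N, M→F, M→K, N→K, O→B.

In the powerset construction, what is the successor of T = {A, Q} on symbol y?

{B, C, E, H, J, K, L, M, N, O, Q}

A on y → {H, N}.
No y-transition from Q.
Union after reading y: {H, N}.
Now take the ε-closure:
From N via ε: add L, Q.
From L via ε: add B, K.
From B via ε: add E.
From K via ε: add M.
From E via ε: add C.
From M via ε: add O.
From C via ε: add J.
No new states can be added; the closed set is {B, C, E, H, J, K, L, M, N, O, Q}.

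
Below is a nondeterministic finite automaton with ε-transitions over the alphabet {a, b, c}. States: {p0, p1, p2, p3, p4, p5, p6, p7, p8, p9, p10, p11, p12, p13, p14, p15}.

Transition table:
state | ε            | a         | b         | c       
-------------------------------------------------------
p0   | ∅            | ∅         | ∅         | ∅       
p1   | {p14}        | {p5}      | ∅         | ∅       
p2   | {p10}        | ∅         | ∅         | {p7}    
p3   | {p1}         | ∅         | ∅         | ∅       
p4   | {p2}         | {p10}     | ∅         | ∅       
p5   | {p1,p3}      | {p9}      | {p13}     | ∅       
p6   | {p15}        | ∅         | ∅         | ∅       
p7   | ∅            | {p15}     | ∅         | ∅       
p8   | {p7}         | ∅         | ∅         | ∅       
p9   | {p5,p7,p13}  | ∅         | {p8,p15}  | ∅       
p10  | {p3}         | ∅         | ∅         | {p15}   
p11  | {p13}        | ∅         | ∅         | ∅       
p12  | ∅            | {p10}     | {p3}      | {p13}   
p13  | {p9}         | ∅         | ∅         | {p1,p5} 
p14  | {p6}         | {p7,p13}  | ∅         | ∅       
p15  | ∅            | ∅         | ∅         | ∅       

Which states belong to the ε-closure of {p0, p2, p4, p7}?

Start with {p0, p2, p4, p7}.
From p2 via ε: add p10.
From p10 via ε: add p3.
From p3 via ε: add p1.
From p1 via ε: add p14.
From p14 via ε: add p6.
From p6 via ε: add p15.
No new states can be added; the closed set is {p0, p1, p2, p3, p4, p6, p7, p10, p14, p15}.

{p0, p1, p2, p3, p4, p6, p7, p10, p14, p15}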